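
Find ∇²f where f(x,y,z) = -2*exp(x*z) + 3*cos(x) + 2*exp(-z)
-2*x**2*exp(x*z) - 2*z**2*exp(x*z) - 3*cos(x) + 2*exp(-z)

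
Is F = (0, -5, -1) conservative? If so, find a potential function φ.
Yes, F is conservative. φ = -5*y - z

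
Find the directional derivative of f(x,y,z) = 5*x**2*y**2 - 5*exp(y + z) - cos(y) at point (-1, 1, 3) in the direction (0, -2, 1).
sqrt(5)*(-4 - 2*sin(1)/5 + exp(4))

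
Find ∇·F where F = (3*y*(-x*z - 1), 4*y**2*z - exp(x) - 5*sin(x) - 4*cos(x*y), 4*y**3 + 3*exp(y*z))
4*x*sin(x*y) + 5*y*z + 3*y*exp(y*z)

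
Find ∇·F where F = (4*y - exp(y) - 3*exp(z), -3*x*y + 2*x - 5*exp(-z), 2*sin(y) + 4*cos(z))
-3*x - 4*sin(z)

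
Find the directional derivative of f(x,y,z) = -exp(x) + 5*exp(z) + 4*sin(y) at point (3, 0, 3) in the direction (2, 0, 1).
3*sqrt(5)*exp(3)/5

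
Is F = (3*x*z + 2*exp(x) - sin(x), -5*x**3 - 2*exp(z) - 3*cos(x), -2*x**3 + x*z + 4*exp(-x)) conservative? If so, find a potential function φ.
No, ∇×F = (2*exp(z), 6*x**2 + 3*x - z + 4*exp(-x), -15*x**2 + 3*sin(x)) ≠ 0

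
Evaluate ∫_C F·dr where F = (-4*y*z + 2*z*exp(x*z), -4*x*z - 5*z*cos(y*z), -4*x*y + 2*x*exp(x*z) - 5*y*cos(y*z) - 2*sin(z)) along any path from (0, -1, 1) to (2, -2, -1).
-18 - 5*sin(2) - 5*sin(1) + 2*exp(-2)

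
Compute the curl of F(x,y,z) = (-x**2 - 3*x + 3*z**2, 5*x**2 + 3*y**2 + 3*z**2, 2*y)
(2 - 6*z, 6*z, 10*x)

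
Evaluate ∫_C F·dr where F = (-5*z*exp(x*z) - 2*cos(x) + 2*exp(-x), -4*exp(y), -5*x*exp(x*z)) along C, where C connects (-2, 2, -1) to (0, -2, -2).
-7 - 2*sin(2) - 4*exp(-2) + 11*exp(2)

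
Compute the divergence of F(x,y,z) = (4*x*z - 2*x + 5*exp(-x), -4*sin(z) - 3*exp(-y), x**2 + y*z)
y + 4*z - 2 + 3*exp(-y) - 5*exp(-x)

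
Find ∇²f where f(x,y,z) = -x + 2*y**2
4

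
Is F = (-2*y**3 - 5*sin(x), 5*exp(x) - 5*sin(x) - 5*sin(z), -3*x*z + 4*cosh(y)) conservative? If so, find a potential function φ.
No, ∇×F = (5*cos(z) + 4*sinh(y), 3*z, 6*y**2 + 5*exp(x) - 5*cos(x)) ≠ 0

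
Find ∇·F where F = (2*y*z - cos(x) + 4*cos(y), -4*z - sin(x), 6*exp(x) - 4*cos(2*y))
sin(x)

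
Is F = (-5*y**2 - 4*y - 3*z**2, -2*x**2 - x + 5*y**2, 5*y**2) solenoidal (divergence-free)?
No, ∇·F = 10*y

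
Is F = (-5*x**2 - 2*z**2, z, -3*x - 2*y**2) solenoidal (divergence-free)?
No, ∇·F = -10*x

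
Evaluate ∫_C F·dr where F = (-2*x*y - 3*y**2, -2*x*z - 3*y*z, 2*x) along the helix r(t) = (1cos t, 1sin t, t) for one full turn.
pi*(3 - 4*pi)/2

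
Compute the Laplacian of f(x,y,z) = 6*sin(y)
-6*sin(y)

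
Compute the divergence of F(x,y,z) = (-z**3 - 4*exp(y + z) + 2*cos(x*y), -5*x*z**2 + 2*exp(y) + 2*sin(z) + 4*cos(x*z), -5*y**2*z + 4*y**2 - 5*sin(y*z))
-5*y**2 - 2*y*sin(x*y) - 5*y*cos(y*z) + 2*exp(y)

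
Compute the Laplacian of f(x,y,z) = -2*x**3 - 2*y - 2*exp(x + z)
-12*x - 4*exp(x + z)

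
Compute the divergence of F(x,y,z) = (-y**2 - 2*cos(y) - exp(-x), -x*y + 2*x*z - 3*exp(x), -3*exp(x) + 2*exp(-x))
-x + exp(-x)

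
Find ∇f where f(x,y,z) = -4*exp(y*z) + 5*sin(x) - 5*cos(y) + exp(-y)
(5*cos(x), -4*z*exp(y*z) + 5*sin(y) - exp(-y), -4*y*exp(y*z))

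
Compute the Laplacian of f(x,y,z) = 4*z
0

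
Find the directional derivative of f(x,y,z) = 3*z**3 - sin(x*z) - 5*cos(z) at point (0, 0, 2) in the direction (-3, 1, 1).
sqrt(11)*(5*sin(2) + 42)/11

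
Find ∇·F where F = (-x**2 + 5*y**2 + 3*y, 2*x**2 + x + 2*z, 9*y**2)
-2*x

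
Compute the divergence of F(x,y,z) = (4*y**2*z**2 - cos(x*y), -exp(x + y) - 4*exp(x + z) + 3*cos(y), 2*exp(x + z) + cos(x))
y*sin(x*y) - exp(x + y) + 2*exp(x + z) - 3*sin(y)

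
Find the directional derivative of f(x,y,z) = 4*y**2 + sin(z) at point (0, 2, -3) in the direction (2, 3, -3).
3*sqrt(22)*(16 - cos(3))/22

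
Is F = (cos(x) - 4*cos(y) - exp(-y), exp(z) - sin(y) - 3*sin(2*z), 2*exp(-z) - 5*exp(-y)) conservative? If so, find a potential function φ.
No, ∇×F = (-exp(z) + 6*cos(2*z) + 5*exp(-y), 0, -4*sin(y) - exp(-y)) ≠ 0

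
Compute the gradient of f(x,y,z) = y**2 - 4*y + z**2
(0, 2*y - 4, 2*z)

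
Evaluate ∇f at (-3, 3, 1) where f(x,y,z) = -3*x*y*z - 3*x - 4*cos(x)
(-12 - 4*sin(3), 9, 27)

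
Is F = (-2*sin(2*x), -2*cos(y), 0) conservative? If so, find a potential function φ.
Yes, F is conservative. φ = -2*sin(y) + cos(2*x)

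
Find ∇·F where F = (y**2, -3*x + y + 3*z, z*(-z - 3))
-2*z - 2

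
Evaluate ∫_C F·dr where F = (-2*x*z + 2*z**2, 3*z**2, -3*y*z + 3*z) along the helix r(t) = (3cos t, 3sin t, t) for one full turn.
15*pi*(3 + 2*pi)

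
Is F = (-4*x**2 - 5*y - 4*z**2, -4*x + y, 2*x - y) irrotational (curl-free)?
No, ∇×F = (-1, -8*z - 2, 1)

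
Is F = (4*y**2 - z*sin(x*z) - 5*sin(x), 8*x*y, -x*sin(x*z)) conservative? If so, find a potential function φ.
Yes, F is conservative. φ = 4*x*y**2 + 5*cos(x) + cos(x*z)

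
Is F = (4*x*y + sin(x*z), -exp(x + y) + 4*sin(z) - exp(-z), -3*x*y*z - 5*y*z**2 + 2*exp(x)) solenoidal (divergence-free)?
No, ∇·F = -3*x*y - 10*y*z + 4*y + z*cos(x*z) - exp(x + y)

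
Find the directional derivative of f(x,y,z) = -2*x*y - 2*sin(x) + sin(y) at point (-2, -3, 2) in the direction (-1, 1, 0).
sqrt(2)*(-1 + cos(3)/2 + cos(2))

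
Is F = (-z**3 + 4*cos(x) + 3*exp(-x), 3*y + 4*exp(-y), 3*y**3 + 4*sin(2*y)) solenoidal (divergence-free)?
No, ∇·F = -4*sin(x) + 3 - 4*exp(-y) - 3*exp(-x)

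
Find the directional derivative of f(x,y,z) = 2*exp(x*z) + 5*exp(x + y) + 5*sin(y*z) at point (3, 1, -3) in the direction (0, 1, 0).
-15*cos(3) + 5*exp(4)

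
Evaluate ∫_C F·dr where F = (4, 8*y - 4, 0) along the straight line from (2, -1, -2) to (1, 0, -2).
-12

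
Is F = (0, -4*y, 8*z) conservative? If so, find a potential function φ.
Yes, F is conservative. φ = -2*y**2 + 4*z**2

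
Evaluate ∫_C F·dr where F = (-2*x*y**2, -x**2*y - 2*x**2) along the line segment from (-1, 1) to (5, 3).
-216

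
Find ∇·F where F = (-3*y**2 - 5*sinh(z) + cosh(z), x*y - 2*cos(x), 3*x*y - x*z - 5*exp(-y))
0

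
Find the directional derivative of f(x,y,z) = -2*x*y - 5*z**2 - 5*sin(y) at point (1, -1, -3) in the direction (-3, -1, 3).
sqrt(19)*(5*cos(1) + 86)/19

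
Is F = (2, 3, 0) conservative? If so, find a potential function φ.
Yes, F is conservative. φ = 2*x + 3*y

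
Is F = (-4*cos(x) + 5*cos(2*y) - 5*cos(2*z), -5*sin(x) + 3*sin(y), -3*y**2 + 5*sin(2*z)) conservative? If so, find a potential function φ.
No, ∇×F = (-6*y, 10*sin(2*z), 10*sin(2*y) - 5*cos(x)) ≠ 0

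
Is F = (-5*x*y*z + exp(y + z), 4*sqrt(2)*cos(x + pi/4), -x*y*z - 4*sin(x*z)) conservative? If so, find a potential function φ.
No, ∇×F = (-x*z, -5*x*y + y*z + 4*z*cos(x*z) + exp(y + z), 5*x*z - exp(y + z) - 4*sqrt(2)*sin(x + pi/4)) ≠ 0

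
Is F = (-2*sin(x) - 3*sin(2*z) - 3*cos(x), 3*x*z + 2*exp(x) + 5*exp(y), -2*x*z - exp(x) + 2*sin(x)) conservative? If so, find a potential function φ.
No, ∇×F = (-3*x, 2*z + exp(x) - 2*cos(x) - 6*cos(2*z), 3*z + 2*exp(x)) ≠ 0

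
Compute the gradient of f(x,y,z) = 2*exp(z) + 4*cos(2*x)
(-8*sin(2*x), 0, 2*exp(z))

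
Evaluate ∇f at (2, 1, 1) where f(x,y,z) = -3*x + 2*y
(-3, 2, 0)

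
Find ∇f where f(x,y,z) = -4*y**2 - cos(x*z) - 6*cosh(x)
(z*sin(x*z) - 6*sinh(x), -8*y, x*sin(x*z))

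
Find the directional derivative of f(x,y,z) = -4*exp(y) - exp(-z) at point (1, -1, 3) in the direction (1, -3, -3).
3*sqrt(19)*(-1 + 4*exp(2))*exp(-3)/19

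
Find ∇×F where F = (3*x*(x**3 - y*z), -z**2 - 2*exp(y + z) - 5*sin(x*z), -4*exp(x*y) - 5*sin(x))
(-4*x*exp(x*y) + 5*x*cos(x*z) + 2*z + 2*exp(y + z), -3*x*y + 4*y*exp(x*y) + 5*cos(x), z*(3*x - 5*cos(x*z)))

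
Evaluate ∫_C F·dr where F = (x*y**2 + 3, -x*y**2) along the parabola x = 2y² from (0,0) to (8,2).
1448/15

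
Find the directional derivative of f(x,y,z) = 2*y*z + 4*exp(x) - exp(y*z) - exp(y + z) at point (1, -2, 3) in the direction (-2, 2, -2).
sqrt(3)*(-4*exp(7) - 5 + 10*exp(6))*exp(-6)/3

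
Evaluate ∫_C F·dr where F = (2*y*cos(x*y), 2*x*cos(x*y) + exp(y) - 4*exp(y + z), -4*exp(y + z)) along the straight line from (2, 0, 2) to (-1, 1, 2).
-4*exp(3) - 2*sin(1) - 1 + E + 4*exp(2)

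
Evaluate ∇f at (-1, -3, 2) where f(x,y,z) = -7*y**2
(0, 42, 0)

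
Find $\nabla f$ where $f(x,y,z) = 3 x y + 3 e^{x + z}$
(3*y + 3*exp(x + z), 3*x, 3*exp(x + z))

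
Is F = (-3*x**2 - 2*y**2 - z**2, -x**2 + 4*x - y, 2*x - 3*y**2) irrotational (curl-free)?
No, ∇×F = (-6*y, -2*z - 2, -2*x + 4*y + 4)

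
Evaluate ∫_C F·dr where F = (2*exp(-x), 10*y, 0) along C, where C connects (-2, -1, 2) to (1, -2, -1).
-2*exp(-1) + 2*exp(2) + 15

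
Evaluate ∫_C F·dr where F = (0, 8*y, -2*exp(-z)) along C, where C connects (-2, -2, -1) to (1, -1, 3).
-12 - 2*E + 2*exp(-3)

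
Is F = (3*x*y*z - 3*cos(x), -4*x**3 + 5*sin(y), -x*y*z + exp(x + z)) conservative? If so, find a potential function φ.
No, ∇×F = (-x*z, 3*x*y + y*z - exp(x + z), 3*x*(-4*x - z)) ≠ 0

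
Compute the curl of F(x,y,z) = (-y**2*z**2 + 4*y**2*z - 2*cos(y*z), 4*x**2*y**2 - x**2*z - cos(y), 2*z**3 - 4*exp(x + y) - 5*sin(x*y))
(x**2 - 5*x*cos(x*y) - 4*exp(x + y), -2*y**2*z + 4*y**2 + 2*y*sin(y*z) + 5*y*cos(x*y) + 4*exp(x + y), 8*x*y**2 - 2*x*z + 2*y*z**2 - 8*y*z - 2*z*sin(y*z))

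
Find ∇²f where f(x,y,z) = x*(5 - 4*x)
-8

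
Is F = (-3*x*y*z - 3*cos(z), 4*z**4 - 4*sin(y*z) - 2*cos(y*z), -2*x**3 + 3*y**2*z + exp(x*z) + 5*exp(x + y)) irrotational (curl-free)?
No, ∇×F = (6*y*z - 2*y*sin(y*z) + 4*y*cos(y*z) - 16*z**3 + 5*exp(x + y), 6*x**2 - 3*x*y - z*exp(x*z) - 5*exp(x + y) + 3*sin(z), 3*x*z)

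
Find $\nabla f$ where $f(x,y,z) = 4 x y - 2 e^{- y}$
(4*y, 4*x + 2*exp(-y), 0)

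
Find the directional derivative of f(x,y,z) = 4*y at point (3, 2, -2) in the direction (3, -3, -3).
-4*sqrt(3)/3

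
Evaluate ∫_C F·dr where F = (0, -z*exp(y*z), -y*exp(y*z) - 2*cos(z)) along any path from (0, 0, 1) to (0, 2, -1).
-exp(-2) + 1 + 4*sin(1)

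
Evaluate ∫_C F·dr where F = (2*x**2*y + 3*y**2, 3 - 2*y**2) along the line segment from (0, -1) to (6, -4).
-309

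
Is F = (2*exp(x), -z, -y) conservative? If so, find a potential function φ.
Yes, F is conservative. φ = -y*z + 2*exp(x)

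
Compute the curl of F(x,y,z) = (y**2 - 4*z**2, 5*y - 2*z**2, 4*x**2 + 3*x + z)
(4*z, -8*x - 8*z - 3, -2*y)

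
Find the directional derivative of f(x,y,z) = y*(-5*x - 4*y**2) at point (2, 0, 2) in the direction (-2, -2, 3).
20*sqrt(17)/17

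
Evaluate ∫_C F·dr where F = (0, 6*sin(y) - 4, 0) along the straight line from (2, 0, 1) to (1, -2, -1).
14 - 6*cos(2)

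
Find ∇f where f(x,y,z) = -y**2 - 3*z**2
(0, -2*y, -6*z)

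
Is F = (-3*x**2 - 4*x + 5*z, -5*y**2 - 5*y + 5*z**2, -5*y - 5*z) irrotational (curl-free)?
No, ∇×F = (-10*z - 5, 5, 0)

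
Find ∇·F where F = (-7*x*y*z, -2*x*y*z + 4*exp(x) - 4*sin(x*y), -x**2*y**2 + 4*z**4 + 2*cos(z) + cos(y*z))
-2*x*z - 4*x*cos(x*y) - 7*y*z - y*sin(y*z) + 16*z**3 - 2*sin(z)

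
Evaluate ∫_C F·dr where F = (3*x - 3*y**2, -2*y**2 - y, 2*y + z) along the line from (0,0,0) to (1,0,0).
3/2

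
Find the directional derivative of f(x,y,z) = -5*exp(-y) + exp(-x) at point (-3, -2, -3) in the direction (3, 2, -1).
sqrt(14)*(10 - 3*E)*exp(2)/14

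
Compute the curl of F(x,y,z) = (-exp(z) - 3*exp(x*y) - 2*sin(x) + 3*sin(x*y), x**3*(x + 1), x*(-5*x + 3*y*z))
(3*x*z, 10*x - 3*y*z - exp(z), x*(4*x**2 + 3*x + 3*exp(x*y) - 3*cos(x*y)))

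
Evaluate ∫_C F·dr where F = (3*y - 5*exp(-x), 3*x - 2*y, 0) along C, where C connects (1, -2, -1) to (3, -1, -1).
5*(1 - exp(2))*exp(-3)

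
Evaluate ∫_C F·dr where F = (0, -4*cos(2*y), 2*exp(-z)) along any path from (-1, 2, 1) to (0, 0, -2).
-2*exp(2) + 2*sin(4) + 2*exp(-1)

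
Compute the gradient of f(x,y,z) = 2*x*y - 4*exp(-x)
(2*y + 4*exp(-x), 2*x, 0)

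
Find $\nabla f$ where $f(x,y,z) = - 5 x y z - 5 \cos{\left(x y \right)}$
(5*y*(-z + sin(x*y)), 5*x*(-z + sin(x*y)), -5*x*y)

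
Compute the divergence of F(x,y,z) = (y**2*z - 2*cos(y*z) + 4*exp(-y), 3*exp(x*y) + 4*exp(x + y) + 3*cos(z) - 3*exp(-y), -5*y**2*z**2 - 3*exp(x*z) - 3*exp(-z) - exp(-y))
3*x*exp(x*y) - 3*x*exp(x*z) - 10*y**2*z + 4*exp(x + y) + 3*exp(-z) + 3*exp(-y)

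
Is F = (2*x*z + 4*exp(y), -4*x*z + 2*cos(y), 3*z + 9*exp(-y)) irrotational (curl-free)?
No, ∇×F = (4*x - 9*exp(-y), 2*x, -4*z - 4*exp(y))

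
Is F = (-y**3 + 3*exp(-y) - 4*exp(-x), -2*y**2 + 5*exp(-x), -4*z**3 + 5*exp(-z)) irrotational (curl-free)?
No, ∇×F = (0, 0, 3*y**2 + 3*exp(-y) - 5*exp(-x))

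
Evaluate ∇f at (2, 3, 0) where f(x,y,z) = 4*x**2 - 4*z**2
(16, 0, 0)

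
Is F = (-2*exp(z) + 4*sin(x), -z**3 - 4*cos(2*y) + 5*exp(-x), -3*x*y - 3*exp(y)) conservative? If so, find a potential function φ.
No, ∇×F = (-3*x + 3*z**2 - 3*exp(y), 3*y - 2*exp(z), -5*exp(-x)) ≠ 0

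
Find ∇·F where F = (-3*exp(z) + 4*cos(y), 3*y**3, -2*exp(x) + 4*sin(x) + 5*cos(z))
9*y**2 - 5*sin(z)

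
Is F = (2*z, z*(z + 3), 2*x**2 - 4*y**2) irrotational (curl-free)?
No, ∇×F = (-8*y - 2*z - 3, 2 - 4*x, 0)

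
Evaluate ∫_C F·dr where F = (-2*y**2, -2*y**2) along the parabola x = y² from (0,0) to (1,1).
-5/3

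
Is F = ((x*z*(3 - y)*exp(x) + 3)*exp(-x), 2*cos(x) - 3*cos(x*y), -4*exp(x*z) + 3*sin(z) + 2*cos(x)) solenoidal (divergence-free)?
No, ∇·F = -4*x*exp(x*z) + 3*x*sin(x*y) - y*z + 3*z + 3*cos(z) - 3*exp(-x)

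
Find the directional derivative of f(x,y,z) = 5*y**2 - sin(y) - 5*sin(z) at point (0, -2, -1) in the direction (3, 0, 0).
0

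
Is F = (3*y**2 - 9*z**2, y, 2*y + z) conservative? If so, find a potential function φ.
No, ∇×F = (2, -18*z, -6*y) ≠ 0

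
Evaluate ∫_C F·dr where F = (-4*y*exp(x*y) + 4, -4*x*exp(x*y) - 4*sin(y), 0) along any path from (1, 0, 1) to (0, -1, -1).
-8 + 4*cos(1)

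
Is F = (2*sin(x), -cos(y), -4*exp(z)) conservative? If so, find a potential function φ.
Yes, F is conservative. φ = -4*exp(z) - sin(y) - 2*cos(x)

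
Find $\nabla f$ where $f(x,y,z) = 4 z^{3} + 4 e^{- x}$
(-4*exp(-x), 0, 12*z**2)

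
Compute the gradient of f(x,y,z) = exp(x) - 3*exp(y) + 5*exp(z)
(exp(x), -3*exp(y), 5*exp(z))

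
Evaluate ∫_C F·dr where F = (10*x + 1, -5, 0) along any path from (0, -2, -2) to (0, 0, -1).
-10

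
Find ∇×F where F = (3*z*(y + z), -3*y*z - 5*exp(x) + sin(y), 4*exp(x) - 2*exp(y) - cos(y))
(3*y - 2*exp(y) + sin(y), 3*y + 6*z - 4*exp(x), -3*z - 5*exp(x))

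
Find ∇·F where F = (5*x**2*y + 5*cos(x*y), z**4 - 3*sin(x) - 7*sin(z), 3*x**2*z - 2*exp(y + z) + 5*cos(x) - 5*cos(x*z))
3*x**2 + 10*x*y + 5*x*sin(x*z) - 5*y*sin(x*y) - 2*exp(y + z)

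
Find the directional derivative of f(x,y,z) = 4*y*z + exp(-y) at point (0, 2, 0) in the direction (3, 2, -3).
sqrt(22)*(-12*exp(2) - 1)*exp(-2)/11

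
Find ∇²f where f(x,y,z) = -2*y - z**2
-2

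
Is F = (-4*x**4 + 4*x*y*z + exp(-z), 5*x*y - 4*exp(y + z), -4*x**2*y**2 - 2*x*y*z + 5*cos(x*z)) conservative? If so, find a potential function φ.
No, ∇×F = (-8*x**2*y - 2*x*z + 4*exp(y + z), 8*x*y**2 + 4*x*y + 2*y*z + 5*z*sin(x*z) - exp(-z), -4*x*z + 5*y) ≠ 0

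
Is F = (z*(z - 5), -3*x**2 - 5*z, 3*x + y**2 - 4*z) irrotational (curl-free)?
No, ∇×F = (2*y + 5, 2*z - 8, -6*x)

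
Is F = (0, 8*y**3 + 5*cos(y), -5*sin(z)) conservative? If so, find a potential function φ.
Yes, F is conservative. φ = 2*y**4 + 5*sin(y) + 5*cos(z)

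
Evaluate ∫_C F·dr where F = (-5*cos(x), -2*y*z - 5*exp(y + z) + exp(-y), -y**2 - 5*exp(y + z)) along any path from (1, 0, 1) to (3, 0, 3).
-5*exp(3) - 5*sin(3) + 5*sin(1) + 5*E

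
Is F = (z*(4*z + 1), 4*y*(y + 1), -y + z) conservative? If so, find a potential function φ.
No, ∇×F = (-1, 8*z + 1, 0) ≠ 0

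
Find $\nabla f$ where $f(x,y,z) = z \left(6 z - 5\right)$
(0, 0, 12*z - 5)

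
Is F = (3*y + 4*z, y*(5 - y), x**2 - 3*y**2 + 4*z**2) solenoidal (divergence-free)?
No, ∇·F = -2*y + 8*z + 5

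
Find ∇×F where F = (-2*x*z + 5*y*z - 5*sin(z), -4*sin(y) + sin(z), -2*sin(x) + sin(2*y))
(2*cos(2*y) - cos(z), -2*x + 5*y + 2*cos(x) - 5*cos(z), -5*z)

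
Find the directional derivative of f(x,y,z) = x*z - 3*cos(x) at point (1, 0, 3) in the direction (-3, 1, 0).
-9*sqrt(10)*(sin(1) + 1)/10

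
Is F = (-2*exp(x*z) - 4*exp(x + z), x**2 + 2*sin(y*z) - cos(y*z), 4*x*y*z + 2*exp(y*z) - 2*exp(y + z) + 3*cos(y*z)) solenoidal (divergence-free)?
No, ∇·F = 4*x*y + 2*y*exp(y*z) - 3*y*sin(y*z) - 2*z*exp(x*z) + z*sin(y*z) + 2*z*cos(y*z) - 4*exp(x + z) - 2*exp(y + z)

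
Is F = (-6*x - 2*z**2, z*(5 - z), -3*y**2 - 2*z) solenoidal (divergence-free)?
No, ∇·F = -8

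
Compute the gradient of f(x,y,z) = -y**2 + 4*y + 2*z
(0, 4 - 2*y, 2)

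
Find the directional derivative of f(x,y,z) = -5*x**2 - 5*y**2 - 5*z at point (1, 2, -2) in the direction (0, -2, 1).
7*sqrt(5)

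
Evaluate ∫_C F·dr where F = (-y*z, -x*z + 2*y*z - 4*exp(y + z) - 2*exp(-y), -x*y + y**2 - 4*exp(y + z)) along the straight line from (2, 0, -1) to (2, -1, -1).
-5 - 4*exp(-2) + 4*exp(-1) + 2*E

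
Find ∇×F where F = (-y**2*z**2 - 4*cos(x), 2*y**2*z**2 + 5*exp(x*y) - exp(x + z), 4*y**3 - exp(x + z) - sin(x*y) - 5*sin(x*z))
(-x*cos(x*y) - 4*y**2*z + 12*y**2 + exp(x + z), -2*y**2*z + y*cos(x*y) + 5*z*cos(x*z) + exp(x + z), 2*y*z**2 + 5*y*exp(x*y) - exp(x + z))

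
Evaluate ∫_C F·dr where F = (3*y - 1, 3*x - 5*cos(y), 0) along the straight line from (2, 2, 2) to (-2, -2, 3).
4 + 10*sin(2)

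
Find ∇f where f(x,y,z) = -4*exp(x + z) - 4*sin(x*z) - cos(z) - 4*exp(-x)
(4*(-(z*cos(x*z) + exp(x + z))*exp(x) + 1)*exp(-x), 0, -4*x*cos(x*z) - 4*exp(x + z) + sin(z))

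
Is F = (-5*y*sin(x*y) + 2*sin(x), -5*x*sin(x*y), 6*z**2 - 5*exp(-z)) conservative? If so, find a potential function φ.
Yes, F is conservative. φ = 2*z**3 - 2*cos(x) + 5*cos(x*y) + 5*exp(-z)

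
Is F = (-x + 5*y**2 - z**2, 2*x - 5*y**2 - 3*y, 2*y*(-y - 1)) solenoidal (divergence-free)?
No, ∇·F = -10*y - 4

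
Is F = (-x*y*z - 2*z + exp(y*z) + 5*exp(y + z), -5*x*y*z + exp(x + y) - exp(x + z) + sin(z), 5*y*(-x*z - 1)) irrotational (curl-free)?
No, ∇×F = (5*x*y - 5*x*z + exp(x + z) - cos(z) - 5, -x*y + 5*y*z + y*exp(y*z) + 5*exp(y + z) - 2, x*z - 5*y*z - z*exp(y*z) + exp(x + y) - exp(x + z) - 5*exp(y + z))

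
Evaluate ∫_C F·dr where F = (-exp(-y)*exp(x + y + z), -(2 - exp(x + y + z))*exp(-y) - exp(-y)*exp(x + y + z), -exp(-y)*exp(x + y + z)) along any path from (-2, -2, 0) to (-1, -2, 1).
-1 + exp(-2)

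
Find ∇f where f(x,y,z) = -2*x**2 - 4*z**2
(-4*x, 0, -8*z)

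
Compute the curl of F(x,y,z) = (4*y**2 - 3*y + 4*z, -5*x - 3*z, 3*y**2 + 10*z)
(6*y + 3, 4, -8*y - 2)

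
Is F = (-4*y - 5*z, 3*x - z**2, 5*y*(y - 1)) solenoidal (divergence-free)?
Yes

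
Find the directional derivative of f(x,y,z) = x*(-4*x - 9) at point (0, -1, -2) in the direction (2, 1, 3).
-9*sqrt(14)/7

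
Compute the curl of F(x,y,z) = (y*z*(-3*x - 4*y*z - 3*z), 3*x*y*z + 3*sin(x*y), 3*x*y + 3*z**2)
(3*x*(1 - y), y*(-3*x - 8*y*z - 6*z - 3), 3*x*z + 8*y*z**2 + 3*y*z + 3*y*cos(x*y) + 3*z**2)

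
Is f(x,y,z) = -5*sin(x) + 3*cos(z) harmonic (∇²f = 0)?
No, ∇²f = 5*sin(x) - 3*cos(z)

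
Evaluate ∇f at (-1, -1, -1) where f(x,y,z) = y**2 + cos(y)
(0, -2 + sin(1), 0)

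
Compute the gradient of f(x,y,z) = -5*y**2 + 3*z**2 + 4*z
(0, -10*y, 6*z + 4)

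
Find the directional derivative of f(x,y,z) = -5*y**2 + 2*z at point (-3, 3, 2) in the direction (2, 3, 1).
-44*sqrt(14)/7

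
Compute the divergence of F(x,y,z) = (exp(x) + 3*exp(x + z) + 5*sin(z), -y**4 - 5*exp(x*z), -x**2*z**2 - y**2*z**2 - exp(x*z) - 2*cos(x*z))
-2*x**2*z - x*exp(x*z) + 2*x*sin(x*z) - 4*y**3 - 2*y**2*z + exp(x) + 3*exp(x + z)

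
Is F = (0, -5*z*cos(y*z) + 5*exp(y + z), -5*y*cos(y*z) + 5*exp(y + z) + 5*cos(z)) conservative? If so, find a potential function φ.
Yes, F is conservative. φ = 5*exp(y + z) + 5*sin(z) - 5*sin(y*z)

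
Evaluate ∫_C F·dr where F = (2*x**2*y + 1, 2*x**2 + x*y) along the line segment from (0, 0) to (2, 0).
2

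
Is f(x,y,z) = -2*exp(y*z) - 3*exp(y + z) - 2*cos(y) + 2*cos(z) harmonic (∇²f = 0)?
No, ∇²f = -2*y**2*exp(y*z) - 2*z**2*exp(y*z) - 6*exp(y + z) + 2*cos(y) - 2*cos(z)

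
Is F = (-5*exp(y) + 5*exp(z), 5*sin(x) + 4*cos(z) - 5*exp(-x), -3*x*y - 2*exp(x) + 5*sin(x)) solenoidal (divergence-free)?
Yes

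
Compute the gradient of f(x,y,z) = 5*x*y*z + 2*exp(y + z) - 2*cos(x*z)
(z*(5*y + 2*sin(x*z)), 5*x*z + 2*exp(y + z), 5*x*y + 2*x*sin(x*z) + 2*exp(y + z))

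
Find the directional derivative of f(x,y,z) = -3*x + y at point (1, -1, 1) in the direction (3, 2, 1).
-sqrt(14)/2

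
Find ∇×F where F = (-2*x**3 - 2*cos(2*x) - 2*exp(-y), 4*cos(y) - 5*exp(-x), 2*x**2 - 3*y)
(-3, -4*x, -2*exp(-y) + 5*exp(-x))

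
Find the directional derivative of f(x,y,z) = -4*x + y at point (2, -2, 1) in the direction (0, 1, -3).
sqrt(10)/10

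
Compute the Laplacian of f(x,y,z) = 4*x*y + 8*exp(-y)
8*exp(-y)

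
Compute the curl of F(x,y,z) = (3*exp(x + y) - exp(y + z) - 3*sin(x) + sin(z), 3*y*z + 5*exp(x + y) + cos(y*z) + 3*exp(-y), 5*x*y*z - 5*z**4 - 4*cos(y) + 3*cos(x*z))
(5*x*z + y*sin(y*z) - 3*y + 4*sin(y), -5*y*z + 3*z*sin(x*z) - exp(y + z) + cos(z), 2*exp(x + y) + exp(y + z))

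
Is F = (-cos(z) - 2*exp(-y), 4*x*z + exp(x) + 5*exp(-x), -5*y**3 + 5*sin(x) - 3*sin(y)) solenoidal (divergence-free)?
Yes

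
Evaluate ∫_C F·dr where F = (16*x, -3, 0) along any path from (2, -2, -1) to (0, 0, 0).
-38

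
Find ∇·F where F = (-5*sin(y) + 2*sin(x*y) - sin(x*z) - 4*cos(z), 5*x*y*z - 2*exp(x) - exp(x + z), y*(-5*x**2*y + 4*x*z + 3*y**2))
4*x*y + 5*x*z + 2*y*cos(x*y) - z*cos(x*z)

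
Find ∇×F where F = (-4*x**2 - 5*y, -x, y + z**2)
(1, 0, 4)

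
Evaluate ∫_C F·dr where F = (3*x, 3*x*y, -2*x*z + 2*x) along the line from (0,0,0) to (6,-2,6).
-30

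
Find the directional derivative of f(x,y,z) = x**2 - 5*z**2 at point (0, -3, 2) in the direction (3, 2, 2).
-40*sqrt(17)/17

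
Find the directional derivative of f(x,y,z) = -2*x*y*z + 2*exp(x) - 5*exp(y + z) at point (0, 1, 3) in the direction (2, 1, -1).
-4*sqrt(6)/3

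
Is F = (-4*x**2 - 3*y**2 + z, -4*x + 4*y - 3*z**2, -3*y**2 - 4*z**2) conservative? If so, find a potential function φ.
No, ∇×F = (-6*y + 6*z, 1, 6*y - 4) ≠ 0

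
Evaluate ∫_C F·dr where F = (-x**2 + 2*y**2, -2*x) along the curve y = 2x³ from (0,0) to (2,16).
2008/21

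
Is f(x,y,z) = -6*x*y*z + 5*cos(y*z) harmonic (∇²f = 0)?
No, ∇²f = -5*(y**2 + z**2)*cos(y*z)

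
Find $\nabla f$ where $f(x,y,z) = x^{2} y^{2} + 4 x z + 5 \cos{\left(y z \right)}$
(2*x*y**2 + 4*z, 2*x**2*y - 5*z*sin(y*z), 4*x - 5*y*sin(y*z))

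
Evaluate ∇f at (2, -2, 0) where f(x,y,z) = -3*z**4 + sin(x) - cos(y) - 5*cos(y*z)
(cos(2), -sin(2), 0)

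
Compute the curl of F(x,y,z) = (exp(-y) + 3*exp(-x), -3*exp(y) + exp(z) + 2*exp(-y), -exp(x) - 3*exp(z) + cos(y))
(-exp(z) - sin(y), exp(x), exp(-y))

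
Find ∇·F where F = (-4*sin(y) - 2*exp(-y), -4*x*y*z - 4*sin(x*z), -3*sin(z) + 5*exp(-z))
-4*x*z - 3*cos(z) - 5*exp(-z)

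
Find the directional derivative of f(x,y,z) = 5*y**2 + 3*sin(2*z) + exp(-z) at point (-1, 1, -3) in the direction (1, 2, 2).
-2*exp(3)/3 + 4*cos(6) + 20/3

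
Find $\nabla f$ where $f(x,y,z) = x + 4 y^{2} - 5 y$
(1, 8*y - 5, 0)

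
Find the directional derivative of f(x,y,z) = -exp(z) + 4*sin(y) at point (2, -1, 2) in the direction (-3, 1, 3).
sqrt(19)*(-3*exp(2) + 4*cos(1))/19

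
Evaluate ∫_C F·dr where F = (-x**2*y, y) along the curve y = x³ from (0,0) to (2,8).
64/3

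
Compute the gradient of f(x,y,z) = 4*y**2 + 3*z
(0, 8*y, 3)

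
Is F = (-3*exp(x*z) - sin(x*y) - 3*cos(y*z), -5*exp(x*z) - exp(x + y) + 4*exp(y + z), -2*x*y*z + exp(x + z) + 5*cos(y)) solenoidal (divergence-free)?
No, ∇·F = -2*x*y - y*cos(x*y) - 3*z*exp(x*z) - exp(x + y) + exp(x + z) + 4*exp(y + z)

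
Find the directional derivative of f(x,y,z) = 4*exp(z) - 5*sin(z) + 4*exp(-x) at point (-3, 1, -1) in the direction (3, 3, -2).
sqrt(22)*(-6*exp(4) - 4 + 5*E*cos(1))*exp(-1)/11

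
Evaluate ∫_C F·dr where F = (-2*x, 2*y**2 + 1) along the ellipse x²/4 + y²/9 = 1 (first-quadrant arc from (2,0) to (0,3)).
25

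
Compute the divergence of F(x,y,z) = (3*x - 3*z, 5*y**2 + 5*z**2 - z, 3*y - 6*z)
10*y - 3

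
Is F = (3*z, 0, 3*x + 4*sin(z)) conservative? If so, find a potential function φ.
Yes, F is conservative. φ = 3*x*z - 4*cos(z)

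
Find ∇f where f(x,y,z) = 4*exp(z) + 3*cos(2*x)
(-6*sin(2*x), 0, 4*exp(z))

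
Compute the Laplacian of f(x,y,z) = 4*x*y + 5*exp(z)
5*exp(z)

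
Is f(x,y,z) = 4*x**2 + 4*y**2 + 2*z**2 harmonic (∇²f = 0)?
No, ∇²f = 20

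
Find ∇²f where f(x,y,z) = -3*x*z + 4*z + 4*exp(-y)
4*exp(-y)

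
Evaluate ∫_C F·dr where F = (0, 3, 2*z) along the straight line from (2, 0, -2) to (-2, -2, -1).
-9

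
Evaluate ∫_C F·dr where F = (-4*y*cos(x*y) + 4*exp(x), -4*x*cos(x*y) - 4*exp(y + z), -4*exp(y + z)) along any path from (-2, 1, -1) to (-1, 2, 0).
-4*exp(2) - 4*exp(-2) + 4*exp(-1) + 4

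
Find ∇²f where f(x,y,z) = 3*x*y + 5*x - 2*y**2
-4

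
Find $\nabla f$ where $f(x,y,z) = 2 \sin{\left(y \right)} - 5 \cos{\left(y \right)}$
(0, 5*sin(y) + 2*cos(y), 0)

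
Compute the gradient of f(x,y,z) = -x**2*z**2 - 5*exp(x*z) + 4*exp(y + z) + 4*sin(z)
(z*(-2*x*z - 5*exp(x*z)), 4*exp(y + z), -2*x**2*z - 5*x*exp(x*z) + 4*exp(y + z) + 4*cos(z))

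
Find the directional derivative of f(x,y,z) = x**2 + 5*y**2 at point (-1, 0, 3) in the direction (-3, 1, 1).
6*sqrt(11)/11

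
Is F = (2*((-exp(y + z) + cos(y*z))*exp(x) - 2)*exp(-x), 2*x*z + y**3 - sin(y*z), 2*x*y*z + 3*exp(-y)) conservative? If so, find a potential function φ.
No, ∇×F = (2*x*z - 2*x + y*cos(y*z) - 3*exp(-y), -2*y*z - 2*y*sin(y*z) - 2*exp(y + z), 2*z*sin(y*z) + 2*z + 2*exp(y + z)) ≠ 0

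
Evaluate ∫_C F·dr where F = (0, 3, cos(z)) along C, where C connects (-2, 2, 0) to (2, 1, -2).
-3 - sin(2)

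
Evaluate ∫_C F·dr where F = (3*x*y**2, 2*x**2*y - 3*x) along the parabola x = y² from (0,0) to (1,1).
1/3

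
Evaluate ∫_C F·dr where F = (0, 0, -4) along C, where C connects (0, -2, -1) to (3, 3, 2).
-12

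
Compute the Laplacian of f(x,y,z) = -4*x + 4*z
0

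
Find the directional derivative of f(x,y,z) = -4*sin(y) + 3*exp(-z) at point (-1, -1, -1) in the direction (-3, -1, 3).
sqrt(19)*(-9*E + 4*cos(1))/19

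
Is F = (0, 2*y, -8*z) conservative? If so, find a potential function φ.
Yes, F is conservative. φ = y**2 - 4*z**2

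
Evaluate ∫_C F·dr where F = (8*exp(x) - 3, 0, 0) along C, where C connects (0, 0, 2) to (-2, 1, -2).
-2 + 8*exp(-2)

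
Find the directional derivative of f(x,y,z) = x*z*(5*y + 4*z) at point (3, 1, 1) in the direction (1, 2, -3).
-39*sqrt(14)/7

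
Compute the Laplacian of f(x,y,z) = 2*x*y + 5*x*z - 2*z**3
-12*z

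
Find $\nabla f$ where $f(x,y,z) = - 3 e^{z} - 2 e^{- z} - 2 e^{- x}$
(2*exp(-x), 0, -3*exp(z) + 2*exp(-z))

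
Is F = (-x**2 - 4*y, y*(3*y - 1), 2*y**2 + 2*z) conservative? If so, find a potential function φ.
No, ∇×F = (4*y, 0, 4) ≠ 0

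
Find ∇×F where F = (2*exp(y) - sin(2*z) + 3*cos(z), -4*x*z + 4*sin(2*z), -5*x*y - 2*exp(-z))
(-x - 8*cos(2*z), 5*y - 3*sin(z) - 2*cos(2*z), -4*z - 2*exp(y))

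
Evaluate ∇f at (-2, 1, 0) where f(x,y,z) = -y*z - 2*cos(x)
(-2*sin(2), 0, -1)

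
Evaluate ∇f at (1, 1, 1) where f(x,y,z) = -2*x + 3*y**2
(-2, 6, 0)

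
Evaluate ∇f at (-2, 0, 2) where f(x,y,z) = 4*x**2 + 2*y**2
(-16, 0, 0)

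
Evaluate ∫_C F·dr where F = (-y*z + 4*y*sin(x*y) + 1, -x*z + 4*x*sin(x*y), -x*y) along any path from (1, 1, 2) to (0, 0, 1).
-3 + 4*cos(1)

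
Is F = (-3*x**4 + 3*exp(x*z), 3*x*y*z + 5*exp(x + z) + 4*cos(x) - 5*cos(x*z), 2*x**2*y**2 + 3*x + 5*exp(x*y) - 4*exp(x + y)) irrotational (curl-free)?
No, ∇×F = (4*x**2*y - 3*x*y + 5*x*exp(x*y) - 5*x*sin(x*z) - 4*exp(x + y) - 5*exp(x + z), -4*x*y**2 + 3*x*exp(x*z) - 5*y*exp(x*y) + 4*exp(x + y) - 3, 3*y*z + 5*z*sin(x*z) + 5*exp(x + z) - 4*sin(x))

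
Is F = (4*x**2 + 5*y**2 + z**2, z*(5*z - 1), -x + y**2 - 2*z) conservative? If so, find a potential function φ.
No, ∇×F = (2*y - 10*z + 1, 2*z + 1, -10*y) ≠ 0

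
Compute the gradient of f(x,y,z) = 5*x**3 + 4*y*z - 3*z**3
(15*x**2, 4*z, 4*y - 9*z**2)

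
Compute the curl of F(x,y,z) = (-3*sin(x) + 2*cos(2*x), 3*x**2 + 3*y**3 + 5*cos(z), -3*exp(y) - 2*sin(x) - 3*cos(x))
(-3*exp(y) + 5*sin(z), -3*sin(x) + 2*cos(x), 6*x)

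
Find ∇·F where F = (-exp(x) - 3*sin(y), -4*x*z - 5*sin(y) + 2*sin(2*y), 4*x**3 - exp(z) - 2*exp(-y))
-exp(x) - exp(z) - 5*cos(y) + 4*cos(2*y)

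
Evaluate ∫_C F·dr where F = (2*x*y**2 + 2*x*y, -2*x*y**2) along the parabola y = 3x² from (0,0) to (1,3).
-153/14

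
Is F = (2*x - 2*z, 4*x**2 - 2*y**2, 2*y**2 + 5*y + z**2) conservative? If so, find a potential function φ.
No, ∇×F = (4*y + 5, -2, 8*x) ≠ 0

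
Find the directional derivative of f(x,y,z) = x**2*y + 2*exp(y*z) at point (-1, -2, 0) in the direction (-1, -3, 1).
-sqrt(11)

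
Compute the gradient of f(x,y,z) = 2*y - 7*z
(0, 2, -7)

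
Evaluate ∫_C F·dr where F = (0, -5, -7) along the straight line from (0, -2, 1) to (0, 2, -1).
-6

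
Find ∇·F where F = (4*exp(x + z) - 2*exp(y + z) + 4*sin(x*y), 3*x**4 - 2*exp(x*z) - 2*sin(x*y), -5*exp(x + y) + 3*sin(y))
-2*x*cos(x*y) + 4*y*cos(x*y) + 4*exp(x + z)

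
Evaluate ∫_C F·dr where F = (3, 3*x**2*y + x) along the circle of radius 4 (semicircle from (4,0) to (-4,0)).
-24 + 8*pi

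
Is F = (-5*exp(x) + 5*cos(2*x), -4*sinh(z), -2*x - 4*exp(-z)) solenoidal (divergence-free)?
No, ∇·F = -5*exp(x) - 10*sin(2*x) + 4*exp(-z)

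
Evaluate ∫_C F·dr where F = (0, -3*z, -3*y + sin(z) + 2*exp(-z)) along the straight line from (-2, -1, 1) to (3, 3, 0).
-6 + cos(1) + 2*exp(-1)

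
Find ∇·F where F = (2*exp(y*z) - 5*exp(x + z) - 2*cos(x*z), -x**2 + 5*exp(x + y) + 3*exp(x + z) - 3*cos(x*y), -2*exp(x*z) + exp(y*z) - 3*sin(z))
-2*x*exp(x*z) + 3*x*sin(x*y) + y*exp(y*z) + 2*z*sin(x*z) + 5*exp(x + y) - 5*exp(x + z) - 3*cos(z)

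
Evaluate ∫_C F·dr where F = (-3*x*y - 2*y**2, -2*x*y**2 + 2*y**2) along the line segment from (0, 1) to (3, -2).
15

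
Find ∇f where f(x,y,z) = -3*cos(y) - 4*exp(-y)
(0, 3*sin(y) + 4*exp(-y), 0)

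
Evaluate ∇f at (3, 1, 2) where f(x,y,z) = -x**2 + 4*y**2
(-6, 8, 0)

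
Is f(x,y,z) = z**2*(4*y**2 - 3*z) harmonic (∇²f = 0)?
No, ∇²f = 8*y**2 + 8*z**2 - 18*z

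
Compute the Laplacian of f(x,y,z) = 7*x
0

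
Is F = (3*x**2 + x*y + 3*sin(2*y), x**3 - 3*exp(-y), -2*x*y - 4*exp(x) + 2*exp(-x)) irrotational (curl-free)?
No, ∇×F = (-2*x, 2*y + 4*exp(x) + 2*exp(-x), 3*x**2 - x - 6*cos(2*y))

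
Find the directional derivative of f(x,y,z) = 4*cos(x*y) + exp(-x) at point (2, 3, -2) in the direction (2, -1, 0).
-2*sqrt(5)*(8*exp(2)*sin(6) + 1)*exp(-2)/5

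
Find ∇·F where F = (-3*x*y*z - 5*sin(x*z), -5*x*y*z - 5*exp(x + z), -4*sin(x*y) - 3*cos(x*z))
-5*x*z + 3*x*sin(x*z) - 3*y*z - 5*z*cos(x*z)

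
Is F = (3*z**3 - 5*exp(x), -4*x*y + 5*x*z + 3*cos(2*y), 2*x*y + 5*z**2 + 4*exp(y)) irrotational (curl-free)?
No, ∇×F = (-3*x + 4*exp(y), -2*y + 9*z**2, -4*y + 5*z)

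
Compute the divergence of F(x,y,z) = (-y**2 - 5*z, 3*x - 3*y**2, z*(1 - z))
-6*y - 2*z + 1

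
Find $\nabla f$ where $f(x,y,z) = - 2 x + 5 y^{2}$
(-2, 10*y, 0)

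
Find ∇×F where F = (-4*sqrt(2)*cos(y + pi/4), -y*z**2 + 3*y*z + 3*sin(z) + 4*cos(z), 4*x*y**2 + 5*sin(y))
(8*x*y + 2*y*z - 3*y + 4*sin(z) + 5*cos(y) - 3*cos(z), -4*y**2, -4*sqrt(2)*sin(y + pi/4))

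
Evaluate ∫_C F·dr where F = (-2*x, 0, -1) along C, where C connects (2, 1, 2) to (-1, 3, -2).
7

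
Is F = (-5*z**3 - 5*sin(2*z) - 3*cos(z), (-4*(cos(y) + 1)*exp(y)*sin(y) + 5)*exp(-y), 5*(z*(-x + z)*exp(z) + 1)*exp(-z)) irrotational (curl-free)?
No, ∇×F = (0, -15*z**2 + 5*z + 3*sin(z) - 10*cos(2*z), 0)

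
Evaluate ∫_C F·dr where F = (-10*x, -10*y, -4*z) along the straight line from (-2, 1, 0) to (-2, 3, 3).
-58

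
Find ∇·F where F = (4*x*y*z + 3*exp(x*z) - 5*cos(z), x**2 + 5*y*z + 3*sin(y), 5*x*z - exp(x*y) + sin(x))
5*x + 4*y*z + 3*z*exp(x*z) + 5*z + 3*cos(y)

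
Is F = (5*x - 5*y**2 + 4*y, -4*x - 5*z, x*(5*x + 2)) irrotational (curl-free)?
No, ∇×F = (5, -10*x - 2, 10*y - 8)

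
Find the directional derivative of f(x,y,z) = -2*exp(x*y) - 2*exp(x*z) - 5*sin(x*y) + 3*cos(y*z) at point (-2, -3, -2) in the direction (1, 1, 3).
sqrt(11)*(33*sin(6) + 25*cos(6) + 16*exp(4) + 10*exp(6))/11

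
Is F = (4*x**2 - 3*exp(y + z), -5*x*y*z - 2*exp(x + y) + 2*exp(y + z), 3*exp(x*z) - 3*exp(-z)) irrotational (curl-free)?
No, ∇×F = (5*x*y - 2*exp(y + z), -3*z*exp(x*z) - 3*exp(y + z), -5*y*z - 2*exp(x + y) + 3*exp(y + z))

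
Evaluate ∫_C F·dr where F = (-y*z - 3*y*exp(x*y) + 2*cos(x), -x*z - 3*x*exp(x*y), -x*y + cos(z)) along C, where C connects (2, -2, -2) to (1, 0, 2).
3*exp(-4) + 2*sin(1) + 5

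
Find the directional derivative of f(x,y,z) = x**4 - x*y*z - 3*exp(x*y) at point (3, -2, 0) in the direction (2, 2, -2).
sqrt(3)*(-1 + 34*exp(6))*exp(-6)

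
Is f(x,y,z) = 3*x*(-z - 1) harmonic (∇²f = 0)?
Yes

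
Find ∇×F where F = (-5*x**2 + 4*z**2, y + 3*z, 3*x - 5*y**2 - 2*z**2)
(-10*y - 3, 8*z - 3, 0)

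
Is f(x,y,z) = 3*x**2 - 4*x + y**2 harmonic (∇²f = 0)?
No, ∇²f = 8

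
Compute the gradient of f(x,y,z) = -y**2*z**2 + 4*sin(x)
(4*cos(x), -2*y*z**2, -2*y**2*z)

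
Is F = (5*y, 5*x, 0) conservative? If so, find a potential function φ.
Yes, F is conservative. φ = 5*x*y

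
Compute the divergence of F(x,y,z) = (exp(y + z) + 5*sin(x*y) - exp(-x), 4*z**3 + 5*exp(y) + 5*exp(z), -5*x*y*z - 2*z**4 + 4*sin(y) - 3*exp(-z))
-5*x*y + 5*y*cos(x*y) - 8*z**3 + 5*exp(y) + 3*exp(-z) + exp(-x)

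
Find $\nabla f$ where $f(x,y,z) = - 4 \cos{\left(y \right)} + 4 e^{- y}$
(0, 4*sin(y) - 4*exp(-y), 0)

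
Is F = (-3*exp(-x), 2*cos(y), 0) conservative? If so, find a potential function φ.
Yes, F is conservative. φ = 2*sin(y) + 3*exp(-x)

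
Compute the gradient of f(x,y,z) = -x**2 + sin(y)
(-2*x, cos(y), 0)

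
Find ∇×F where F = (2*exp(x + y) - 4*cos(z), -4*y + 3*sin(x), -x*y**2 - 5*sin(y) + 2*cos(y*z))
(-2*x*y - 2*z*sin(y*z) - 5*cos(y), y**2 + 4*sin(z), -2*exp(x + y) + 3*cos(x))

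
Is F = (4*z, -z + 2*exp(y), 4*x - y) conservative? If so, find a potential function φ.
Yes, F is conservative. φ = 4*x*z - y*z + 2*exp(y)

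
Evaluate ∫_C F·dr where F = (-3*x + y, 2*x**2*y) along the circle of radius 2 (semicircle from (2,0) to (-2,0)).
-2*pi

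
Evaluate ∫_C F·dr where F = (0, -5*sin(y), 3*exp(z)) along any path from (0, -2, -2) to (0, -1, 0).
-3*exp(-2) - 5*cos(2) + 5*cos(1) + 3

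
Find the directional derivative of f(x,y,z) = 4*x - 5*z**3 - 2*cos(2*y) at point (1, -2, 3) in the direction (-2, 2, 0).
-2*sqrt(2)*(sin(4) + 1)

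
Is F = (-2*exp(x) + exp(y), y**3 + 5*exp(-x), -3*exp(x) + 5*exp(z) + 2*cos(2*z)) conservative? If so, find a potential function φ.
No, ∇×F = (0, 3*exp(x), -exp(y) - 5*exp(-x)) ≠ 0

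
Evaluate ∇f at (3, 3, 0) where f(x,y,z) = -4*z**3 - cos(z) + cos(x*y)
(-3*sin(9), -3*sin(9), 0)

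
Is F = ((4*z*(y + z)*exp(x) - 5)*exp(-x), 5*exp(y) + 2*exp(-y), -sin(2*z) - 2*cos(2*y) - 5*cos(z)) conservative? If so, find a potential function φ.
No, ∇×F = (4*sin(2*y), 4*y + 8*z, -4*z) ≠ 0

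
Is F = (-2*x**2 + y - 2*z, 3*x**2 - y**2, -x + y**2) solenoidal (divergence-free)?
No, ∇·F = -4*x - 2*y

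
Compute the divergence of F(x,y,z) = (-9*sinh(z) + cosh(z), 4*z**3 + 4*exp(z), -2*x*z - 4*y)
-2*x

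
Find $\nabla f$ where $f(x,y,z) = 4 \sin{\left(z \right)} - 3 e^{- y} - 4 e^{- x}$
(4*exp(-x), 3*exp(-y), 4*cos(z))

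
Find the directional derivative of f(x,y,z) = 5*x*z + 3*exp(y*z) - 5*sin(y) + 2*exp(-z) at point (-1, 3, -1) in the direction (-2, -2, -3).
sqrt(17)*(10*exp(3)*cos(3) - 21 + 6*exp(4) + 25*exp(3))*exp(-3)/17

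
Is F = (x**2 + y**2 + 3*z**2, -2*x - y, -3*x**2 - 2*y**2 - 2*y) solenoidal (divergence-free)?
No, ∇·F = 2*x - 1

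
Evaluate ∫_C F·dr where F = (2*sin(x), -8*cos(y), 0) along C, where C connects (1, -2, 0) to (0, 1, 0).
-8*sin(2) - 8*sin(1) - 2 + 2*cos(1)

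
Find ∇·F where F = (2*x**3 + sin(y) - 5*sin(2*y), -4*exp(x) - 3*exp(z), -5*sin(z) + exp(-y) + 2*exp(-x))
6*x**2 - 5*cos(z)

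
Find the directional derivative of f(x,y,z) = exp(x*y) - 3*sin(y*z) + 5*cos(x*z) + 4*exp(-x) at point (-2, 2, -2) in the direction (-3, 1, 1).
4*sqrt(11)*(-2 - 5*exp(4)*sin(4) + 3*exp(6))*exp(-4)/11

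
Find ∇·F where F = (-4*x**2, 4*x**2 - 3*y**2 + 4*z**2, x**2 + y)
-8*x - 6*y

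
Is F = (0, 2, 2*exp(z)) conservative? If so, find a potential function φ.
Yes, F is conservative. φ = 2*y + 2*exp(z)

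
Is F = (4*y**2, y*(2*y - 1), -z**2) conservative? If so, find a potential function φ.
No, ∇×F = (0, 0, -8*y) ≠ 0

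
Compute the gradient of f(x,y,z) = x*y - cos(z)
(y, x, sin(z))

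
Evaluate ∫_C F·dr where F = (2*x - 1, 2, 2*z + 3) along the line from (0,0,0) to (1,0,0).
0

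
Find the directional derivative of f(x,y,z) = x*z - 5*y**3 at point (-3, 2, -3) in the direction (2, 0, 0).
-3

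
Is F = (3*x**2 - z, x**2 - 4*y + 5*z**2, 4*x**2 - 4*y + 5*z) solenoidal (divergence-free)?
No, ∇·F = 6*x + 1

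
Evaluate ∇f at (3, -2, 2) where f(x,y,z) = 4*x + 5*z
(4, 0, 5)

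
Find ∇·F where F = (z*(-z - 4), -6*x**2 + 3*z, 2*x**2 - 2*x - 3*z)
-3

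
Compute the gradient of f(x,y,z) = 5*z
(0, 0, 5)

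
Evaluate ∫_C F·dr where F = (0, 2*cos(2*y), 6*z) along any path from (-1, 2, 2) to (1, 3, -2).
sin(6) - sin(4)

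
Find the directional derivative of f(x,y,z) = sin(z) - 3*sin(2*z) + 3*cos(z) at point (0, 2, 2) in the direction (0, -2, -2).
sqrt(2)*(6*cos(4) - cos(2) + 3*sin(2))/2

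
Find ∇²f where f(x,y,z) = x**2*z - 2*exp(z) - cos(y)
2*z - 2*exp(z) + cos(y)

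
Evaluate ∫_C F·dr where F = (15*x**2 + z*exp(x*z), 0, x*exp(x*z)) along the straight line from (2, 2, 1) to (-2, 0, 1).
-80 - 2*sinh(2)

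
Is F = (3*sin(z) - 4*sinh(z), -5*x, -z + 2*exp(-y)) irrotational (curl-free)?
No, ∇×F = (-2*exp(-y), 3*cos(z) - 4*cosh(z), -5)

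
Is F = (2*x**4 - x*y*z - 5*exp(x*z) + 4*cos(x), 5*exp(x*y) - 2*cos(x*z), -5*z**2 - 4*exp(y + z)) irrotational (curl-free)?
No, ∇×F = (-2*x*sin(x*z) - 4*exp(y + z), x*(-y - 5*exp(x*z)), x*z + 5*y*exp(x*y) + 2*z*sin(x*z))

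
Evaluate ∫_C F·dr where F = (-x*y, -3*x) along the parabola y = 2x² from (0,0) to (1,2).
-9/2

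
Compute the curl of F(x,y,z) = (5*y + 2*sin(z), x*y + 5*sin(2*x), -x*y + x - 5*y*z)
(-x - 5*z, y + 2*cos(z) - 1, y + 10*cos(2*x) - 5)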